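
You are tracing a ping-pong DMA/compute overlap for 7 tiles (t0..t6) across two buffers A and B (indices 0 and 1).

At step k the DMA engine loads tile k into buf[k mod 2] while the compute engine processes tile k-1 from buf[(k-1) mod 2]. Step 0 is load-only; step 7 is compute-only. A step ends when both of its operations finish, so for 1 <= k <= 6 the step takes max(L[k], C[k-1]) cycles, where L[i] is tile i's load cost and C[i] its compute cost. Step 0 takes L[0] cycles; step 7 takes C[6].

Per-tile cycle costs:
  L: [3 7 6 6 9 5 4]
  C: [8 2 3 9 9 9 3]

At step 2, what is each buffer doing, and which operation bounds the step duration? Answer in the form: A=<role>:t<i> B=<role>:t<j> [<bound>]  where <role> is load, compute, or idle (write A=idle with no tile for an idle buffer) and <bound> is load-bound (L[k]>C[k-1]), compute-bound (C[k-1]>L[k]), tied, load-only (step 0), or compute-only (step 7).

  0. 3=3c; end=3; A:t0 B:-
  1. max(7,8)=8c; end=11; A:t0 B:t1
  2. max(6,2)=6c; end=17; A:t2 B:t1
  3. max(6,3)=6c; end=23; A:t2 B:t3
  4. max(9,9)=9c; end=32; A:t4 B:t3
  5. max(5,9)=9c; end=41; A:t4 B:t5
  6. max(4,9)=9c; end=50; A:t6 B:t5
  7. 3=3c; end=53; A:t6 B:t5

step 2: A=load:t2 B=compute:t1 [load-bound]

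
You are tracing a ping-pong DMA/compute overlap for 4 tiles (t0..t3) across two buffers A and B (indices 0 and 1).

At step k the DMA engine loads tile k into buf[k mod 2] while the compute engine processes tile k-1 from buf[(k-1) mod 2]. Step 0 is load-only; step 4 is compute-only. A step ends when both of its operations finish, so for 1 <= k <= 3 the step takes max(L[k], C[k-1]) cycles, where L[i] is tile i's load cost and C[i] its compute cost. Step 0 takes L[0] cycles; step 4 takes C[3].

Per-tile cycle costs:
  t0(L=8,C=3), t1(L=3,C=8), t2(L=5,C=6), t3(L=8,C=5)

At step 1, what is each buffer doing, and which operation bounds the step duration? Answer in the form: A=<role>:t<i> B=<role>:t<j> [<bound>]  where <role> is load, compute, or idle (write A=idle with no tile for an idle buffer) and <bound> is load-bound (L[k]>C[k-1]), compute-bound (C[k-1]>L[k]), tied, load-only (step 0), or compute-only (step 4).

step 1: A=compute:t0 B=load:t1 [tied]

k=0 load=t0/8c comp=- wait=8 total=8
k=1 load=t1/3c comp=t0/3c wait=3 total=11
k=2 load=t2/5c comp=t1/8c wait=8 total=19
k=3 load=t3/8c comp=t2/6c wait=8 total=27
k=4 load=- comp=t3/5c wait=5 total=32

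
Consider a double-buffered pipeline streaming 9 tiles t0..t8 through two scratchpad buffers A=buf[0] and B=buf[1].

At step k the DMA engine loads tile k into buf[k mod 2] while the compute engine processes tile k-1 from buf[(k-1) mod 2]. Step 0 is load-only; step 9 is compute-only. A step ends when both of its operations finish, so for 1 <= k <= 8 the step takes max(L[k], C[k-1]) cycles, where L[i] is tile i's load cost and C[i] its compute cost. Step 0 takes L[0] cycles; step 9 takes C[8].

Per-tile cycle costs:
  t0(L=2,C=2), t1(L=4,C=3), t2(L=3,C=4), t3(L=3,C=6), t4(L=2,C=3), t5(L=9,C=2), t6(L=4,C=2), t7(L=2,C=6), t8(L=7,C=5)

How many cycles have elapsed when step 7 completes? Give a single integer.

  0. 2=2c; end=2; A:t0 B:-
  1. max(4,2)=4c; end=6; A:t0 B:t1
  2. max(3,3)=3c; end=9; A:t2 B:t1
  3. max(3,4)=4c; end=13; A:t2 B:t3
  4. max(2,6)=6c; end=19; A:t4 B:t3
  5. max(9,3)=9c; end=28; A:t4 B:t5
  6. max(4,2)=4c; end=32; A:t6 B:t5
  7. max(2,2)=2c; end=34; A:t6 B:t7
  8. max(7,6)=7c; end=41; A:t8 B:t7
  9. 5=5c; end=46; A:t8 B:t7

end_cycle[7] = 34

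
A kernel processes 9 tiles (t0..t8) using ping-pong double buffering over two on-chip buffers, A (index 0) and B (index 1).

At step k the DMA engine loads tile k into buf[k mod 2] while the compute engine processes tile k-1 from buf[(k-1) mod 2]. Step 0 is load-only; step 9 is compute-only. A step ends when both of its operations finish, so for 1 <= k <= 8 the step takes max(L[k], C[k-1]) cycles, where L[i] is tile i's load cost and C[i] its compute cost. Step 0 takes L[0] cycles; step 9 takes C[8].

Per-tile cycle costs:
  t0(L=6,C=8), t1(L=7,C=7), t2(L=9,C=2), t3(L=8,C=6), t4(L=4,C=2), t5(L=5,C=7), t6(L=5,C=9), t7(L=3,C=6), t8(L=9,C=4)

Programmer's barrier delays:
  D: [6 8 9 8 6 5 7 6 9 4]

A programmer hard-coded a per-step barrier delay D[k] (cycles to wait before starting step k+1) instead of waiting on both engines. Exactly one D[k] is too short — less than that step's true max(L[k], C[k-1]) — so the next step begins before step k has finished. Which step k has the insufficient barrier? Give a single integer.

hazard at step 7

k=0 barrier L[0]=6→6c, D[0]=6 ok
k=1 barrier max(L[1]=7,C[0]=8)→8c, D[1]=8 ok
k=2 barrier max(L[2]=9,C[1]=7)→9c, D[2]=9 ok
k=3 barrier max(L[3]=8,C[2]=2)→8c, D[3]=8 ok
k=4 barrier max(L[4]=4,C[3]=6)→6c, D[4]=6 ok
k=5 barrier max(L[5]=5,C[4]=2)→5c, D[5]=5 ok
k=6 barrier max(L[6]=5,C[5]=7)→7c, D[6]=7 ok
k=7 barrier max(L[7]=3,C[6]=9)→9c, D[7]=6 SHORT
k=8 barrier max(L[8]=9,C[7]=6)→9c, D[8]=9 ok
k=9 barrier C[8]=4→4c, D[9]=4 ok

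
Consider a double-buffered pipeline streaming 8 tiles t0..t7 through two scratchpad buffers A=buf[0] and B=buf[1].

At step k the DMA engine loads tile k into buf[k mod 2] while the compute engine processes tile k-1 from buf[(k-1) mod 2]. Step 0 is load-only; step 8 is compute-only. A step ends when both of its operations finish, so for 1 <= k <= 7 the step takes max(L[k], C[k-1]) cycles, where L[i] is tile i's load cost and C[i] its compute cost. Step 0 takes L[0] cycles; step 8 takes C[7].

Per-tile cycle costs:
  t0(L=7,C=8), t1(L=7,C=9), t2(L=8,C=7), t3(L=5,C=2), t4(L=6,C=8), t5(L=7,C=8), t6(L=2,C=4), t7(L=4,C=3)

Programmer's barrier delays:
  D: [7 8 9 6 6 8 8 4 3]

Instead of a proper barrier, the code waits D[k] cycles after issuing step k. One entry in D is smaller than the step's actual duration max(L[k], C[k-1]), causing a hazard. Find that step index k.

step 0: need L[0]=7 = 7; D[0]=7 ok
step 1: need max(L[1]=7,C[0]=8) = 8; D[1]=8 ok
step 2: need max(L[2]=8,C[1]=9) = 9; D[2]=9 ok
step 3: need max(L[3]=5,C[2]=7) = 7; D[3]=6 SHORT
step 4: need max(L[4]=6,C[3]=2) = 6; D[4]=6 ok
step 5: need max(L[5]=7,C[4]=8) = 8; D[5]=8 ok
step 6: need max(L[6]=2,C[5]=8) = 8; D[6]=8 ok
step 7: need max(L[7]=4,C[6]=4) = 4; D[7]=4 ok
step 8: need C[7]=3 = 3; D[8]=3 ok

hazard at step 3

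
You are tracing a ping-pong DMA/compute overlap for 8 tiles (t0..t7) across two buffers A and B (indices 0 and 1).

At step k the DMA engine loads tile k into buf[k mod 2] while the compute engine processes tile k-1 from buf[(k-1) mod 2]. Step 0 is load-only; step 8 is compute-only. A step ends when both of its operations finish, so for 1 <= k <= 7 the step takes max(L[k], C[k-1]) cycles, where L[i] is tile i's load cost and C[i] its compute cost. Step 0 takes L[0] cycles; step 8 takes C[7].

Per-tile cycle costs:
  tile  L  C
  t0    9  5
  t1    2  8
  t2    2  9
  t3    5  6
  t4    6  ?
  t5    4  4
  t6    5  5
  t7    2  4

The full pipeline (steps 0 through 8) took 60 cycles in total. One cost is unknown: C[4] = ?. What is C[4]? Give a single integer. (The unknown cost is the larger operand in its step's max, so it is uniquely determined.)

step 0 | dur = L[0]=9 = 9
step 1 | dur = max(L[1]=2, C[0]=5) = 5
step 2 | dur = max(L[2]=2, C[1]=8) = 8
step 3 | dur = max(L[3]=5, C[2]=9) = 9
step 4 | dur = max(L[4]=6, C[3]=6) = 6
step 5 | dur = max(L[5]=4, C[4]=?) = C[4]  (unknown; binding)
step 6 | dur = max(L[6]=5, C[5]=4) = 5
step 7 | dur = max(L[7]=2, C[6]=5) = 5
step 8 | dur = C[7]=4 = 4
sum of known step durations = 51
dur[5] = total - known = 60 - 51 = 9
C[4] is the binding max in step 5, so C[4] = dur[5] = 9

C[4] = 9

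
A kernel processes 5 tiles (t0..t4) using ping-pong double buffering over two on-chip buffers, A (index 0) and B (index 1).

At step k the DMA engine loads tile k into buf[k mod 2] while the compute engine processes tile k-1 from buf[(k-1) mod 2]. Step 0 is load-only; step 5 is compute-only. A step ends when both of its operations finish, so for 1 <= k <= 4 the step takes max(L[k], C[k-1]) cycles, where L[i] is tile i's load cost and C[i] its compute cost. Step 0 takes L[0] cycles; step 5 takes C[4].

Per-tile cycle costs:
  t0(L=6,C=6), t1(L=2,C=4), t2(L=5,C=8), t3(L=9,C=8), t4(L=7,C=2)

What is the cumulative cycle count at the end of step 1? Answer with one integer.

end_cycle[1] = 12

step 0: L[0]=6 → dur=6, Σ=6 | A=load:t0 B=idle [load-only]
step 1: L[1]=2 C[0]=6 → dur=6, Σ=12 | A=compute:t0 B=load:t1 [compute-bound]
step 2: L[2]=5 C[1]=4 → dur=5, Σ=17 | A=load:t2 B=compute:t1 [load-bound]
step 3: L[3]=9 C[2]=8 → dur=9, Σ=26 | A=compute:t2 B=load:t3 [load-bound]
step 4: L[4]=7 C[3]=8 → dur=8, Σ=34 | A=load:t4 B=compute:t3 [compute-bound]
step 5: C[4]=2 → dur=2, Σ=36 | A=compute:t4 B=idle [compute-only]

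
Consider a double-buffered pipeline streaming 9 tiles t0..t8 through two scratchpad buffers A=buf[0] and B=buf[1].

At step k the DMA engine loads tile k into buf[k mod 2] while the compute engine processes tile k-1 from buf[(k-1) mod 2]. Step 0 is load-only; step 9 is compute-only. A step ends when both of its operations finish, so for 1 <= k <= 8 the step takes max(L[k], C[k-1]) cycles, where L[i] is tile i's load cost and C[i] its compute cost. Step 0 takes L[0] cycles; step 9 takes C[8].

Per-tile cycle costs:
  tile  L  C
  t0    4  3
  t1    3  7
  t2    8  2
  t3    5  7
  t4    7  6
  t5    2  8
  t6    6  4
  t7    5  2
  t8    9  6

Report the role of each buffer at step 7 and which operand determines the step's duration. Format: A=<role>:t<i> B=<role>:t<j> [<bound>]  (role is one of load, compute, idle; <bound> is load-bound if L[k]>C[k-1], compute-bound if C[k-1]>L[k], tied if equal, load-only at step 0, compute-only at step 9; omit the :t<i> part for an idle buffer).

  0. 4=4c; end=4; A:t0 B:-
  1. max(3,3)=3c; end=7; A:t0 B:t1
  2. max(8,7)=8c; end=15; A:t2 B:t1
  3. max(5,2)=5c; end=20; A:t2 B:t3
  4. max(7,7)=7c; end=27; A:t4 B:t3
  5. max(2,6)=6c; end=33; A:t4 B:t5
  6. max(6,8)=8c; end=41; A:t6 B:t5
  7. max(5,4)=5c; end=46; A:t6 B:t7
  8. max(9,2)=9c; end=55; A:t8 B:t7
  9. 6=6c; end=61; A:t8 B:t7

step 7: A=compute:t6 B=load:t7 [load-bound]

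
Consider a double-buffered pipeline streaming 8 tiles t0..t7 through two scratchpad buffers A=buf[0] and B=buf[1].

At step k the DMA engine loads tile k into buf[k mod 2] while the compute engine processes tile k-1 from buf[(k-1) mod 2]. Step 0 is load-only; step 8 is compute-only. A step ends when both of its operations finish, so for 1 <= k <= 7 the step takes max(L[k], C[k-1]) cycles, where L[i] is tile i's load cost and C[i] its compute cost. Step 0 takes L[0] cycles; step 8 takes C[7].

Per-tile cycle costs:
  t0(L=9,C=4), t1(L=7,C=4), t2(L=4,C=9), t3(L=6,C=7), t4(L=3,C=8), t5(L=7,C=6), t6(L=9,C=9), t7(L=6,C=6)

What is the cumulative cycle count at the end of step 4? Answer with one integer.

end_cycle[4] = 36

step 0: L[0]=9 → dur=9, Σ=9 | A=load:t0 B=idle [load-only]
step 1: L[1]=7 C[0]=4 → dur=7, Σ=16 | A=compute:t0 B=load:t1 [load-bound]
step 2: L[2]=4 C[1]=4 → dur=4, Σ=20 | A=load:t2 B=compute:t1 [tied]
step 3: L[3]=6 C[2]=9 → dur=9, Σ=29 | A=compute:t2 B=load:t3 [compute-bound]
step 4: L[4]=3 C[3]=7 → dur=7, Σ=36 | A=load:t4 B=compute:t3 [compute-bound]
step 5: L[5]=7 C[4]=8 → dur=8, Σ=44 | A=compute:t4 B=load:t5 [compute-bound]
step 6: L[6]=9 C[5]=6 → dur=9, Σ=53 | A=load:t6 B=compute:t5 [load-bound]
step 7: L[7]=6 C[6]=9 → dur=9, Σ=62 | A=compute:t6 B=load:t7 [compute-bound]
step 8: C[7]=6 → dur=6, Σ=68 | A=idle B=compute:t7 [compute-only]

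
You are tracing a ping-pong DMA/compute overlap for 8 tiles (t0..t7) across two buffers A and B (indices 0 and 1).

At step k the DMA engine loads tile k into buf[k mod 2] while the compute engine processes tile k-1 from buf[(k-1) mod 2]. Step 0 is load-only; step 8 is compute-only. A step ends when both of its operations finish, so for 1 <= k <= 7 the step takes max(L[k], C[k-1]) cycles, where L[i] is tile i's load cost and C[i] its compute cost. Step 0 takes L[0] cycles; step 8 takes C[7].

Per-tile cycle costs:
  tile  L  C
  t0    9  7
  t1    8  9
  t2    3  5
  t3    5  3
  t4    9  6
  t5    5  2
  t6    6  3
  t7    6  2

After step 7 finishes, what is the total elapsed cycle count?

end_cycle[7] = 58

  0. 9=9c; end=9; A:t0 B:-
  1. max(8,7)=8c; end=17; A:t0 B:t1
  2. max(3,9)=9c; end=26; A:t2 B:t1
  3. max(5,5)=5c; end=31; A:t2 B:t3
  4. max(9,3)=9c; end=40; A:t4 B:t3
  5. max(5,6)=6c; end=46; A:t4 B:t5
  6. max(6,2)=6c; end=52; A:t6 B:t5
  7. max(6,3)=6c; end=58; A:t6 B:t7
  8. 2=2c; end=60; A:t6 B:t7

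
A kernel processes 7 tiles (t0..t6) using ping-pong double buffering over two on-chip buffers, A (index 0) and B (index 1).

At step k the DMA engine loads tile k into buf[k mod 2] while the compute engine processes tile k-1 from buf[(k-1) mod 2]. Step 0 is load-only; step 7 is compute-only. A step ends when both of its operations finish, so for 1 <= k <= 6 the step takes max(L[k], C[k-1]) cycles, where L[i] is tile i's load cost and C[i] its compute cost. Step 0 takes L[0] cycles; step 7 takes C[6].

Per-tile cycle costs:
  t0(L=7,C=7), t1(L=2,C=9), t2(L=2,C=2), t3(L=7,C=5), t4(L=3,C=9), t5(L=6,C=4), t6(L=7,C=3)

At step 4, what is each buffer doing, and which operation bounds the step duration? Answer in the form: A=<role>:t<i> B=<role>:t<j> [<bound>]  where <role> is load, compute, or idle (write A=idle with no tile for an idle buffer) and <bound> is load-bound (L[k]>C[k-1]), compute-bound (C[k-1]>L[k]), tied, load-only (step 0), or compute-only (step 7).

  0. 7=7c; end=7; A:t0 B:-
  1. max(2,7)=7c; end=14; A:t0 B:t1
  2. max(2,9)=9c; end=23; A:t2 B:t1
  3. max(7,2)=7c; end=30; A:t2 B:t3
  4. max(3,5)=5c; end=35; A:t4 B:t3
  5. max(6,9)=9c; end=44; A:t4 B:t5
  6. max(7,4)=7c; end=51; A:t6 B:t5
  7. 3=3c; end=54; A:t6 B:t5

step 4: A=load:t4 B=compute:t3 [compute-bound]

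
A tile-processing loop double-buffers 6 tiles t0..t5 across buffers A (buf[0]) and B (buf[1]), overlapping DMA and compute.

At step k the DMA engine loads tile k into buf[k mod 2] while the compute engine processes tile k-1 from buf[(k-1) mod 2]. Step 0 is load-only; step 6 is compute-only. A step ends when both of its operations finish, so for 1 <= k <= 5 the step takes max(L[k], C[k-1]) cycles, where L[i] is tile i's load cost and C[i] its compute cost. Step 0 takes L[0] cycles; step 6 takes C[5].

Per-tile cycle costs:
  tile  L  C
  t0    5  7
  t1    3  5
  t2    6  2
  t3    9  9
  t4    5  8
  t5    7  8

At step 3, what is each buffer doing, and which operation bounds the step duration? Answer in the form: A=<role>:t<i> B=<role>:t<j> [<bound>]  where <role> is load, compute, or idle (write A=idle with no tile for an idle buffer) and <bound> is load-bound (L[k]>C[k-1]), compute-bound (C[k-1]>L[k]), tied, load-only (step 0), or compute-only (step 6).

step 3: A=compute:t2 B=load:t3 [load-bound]

[0] DMA t0→A (5c) ∥ CU idle ⇒ 5c, clock 5
[1] DMA t1→B (3c) ∥ CU A:t0 (7c) ⇒ 7c, clock 12
[2] DMA t2→A (6c) ∥ CU B:t1 (5c) ⇒ 6c, clock 18
[3] DMA t3→B (9c) ∥ CU A:t2 (2c) ⇒ 9c, clock 27
[4] DMA t4→A (5c) ∥ CU B:t3 (9c) ⇒ 9c, clock 36
[5] DMA t5→B (7c) ∥ CU A:t4 (8c) ⇒ 8c, clock 44
[6] DMA idle ∥ CU B:t5 (8c) ⇒ 8c, clock 52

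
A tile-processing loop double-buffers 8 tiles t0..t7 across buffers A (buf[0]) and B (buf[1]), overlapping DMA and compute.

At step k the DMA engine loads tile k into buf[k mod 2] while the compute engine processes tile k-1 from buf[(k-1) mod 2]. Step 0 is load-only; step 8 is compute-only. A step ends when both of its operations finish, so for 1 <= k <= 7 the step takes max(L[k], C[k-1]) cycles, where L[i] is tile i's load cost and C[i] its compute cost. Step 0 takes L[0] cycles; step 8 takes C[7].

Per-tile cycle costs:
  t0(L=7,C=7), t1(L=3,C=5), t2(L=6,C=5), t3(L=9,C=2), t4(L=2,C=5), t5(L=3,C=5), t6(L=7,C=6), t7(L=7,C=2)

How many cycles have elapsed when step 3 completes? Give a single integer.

k=0 load=t0/7c comp=- wait=7 total=7
k=1 load=t1/3c comp=t0/7c wait=7 total=14
k=2 load=t2/6c comp=t1/5c wait=6 total=20
k=3 load=t3/9c comp=t2/5c wait=9 total=29
k=4 load=t4/2c comp=t3/2c wait=2 total=31
k=5 load=t5/3c comp=t4/5c wait=5 total=36
k=6 load=t6/7c comp=t5/5c wait=7 total=43
k=7 load=t7/7c comp=t6/6c wait=7 total=50
k=8 load=- comp=t7/2c wait=2 total=52

end_cycle[3] = 29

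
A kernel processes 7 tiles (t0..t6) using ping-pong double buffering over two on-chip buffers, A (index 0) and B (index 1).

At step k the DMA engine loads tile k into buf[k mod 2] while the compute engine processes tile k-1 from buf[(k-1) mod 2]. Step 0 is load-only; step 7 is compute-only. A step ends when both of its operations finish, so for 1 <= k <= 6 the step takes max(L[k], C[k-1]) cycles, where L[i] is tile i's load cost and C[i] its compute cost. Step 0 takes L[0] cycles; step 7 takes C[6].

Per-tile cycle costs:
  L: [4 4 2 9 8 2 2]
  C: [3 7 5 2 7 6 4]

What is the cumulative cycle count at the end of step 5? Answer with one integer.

[0] DMA t0→A (4c) ∥ CU idle ⇒ 4c, clock 4
[1] DMA t1→B (4c) ∥ CU A:t0 (3c) ⇒ 4c, clock 8
[2] DMA t2→A (2c) ∥ CU B:t1 (7c) ⇒ 7c, clock 15
[3] DMA t3→B (9c) ∥ CU A:t2 (5c) ⇒ 9c, clock 24
[4] DMA t4→A (8c) ∥ CU B:t3 (2c) ⇒ 8c, clock 32
[5] DMA t5→B (2c) ∥ CU A:t4 (7c) ⇒ 7c, clock 39
[6] DMA t6→A (2c) ∥ CU B:t5 (6c) ⇒ 6c, clock 45
[7] DMA idle ∥ CU A:t6 (4c) ⇒ 4c, clock 49

end_cycle[5] = 39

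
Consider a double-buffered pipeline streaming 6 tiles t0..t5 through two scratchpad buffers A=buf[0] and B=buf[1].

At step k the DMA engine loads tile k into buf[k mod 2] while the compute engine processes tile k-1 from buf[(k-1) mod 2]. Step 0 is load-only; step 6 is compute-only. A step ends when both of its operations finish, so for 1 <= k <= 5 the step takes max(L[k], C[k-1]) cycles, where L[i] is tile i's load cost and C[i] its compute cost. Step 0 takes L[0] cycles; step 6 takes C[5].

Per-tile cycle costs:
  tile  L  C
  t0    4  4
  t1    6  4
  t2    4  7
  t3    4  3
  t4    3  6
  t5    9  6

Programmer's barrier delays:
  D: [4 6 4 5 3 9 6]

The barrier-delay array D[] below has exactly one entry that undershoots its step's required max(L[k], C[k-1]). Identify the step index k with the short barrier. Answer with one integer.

hazard at step 3

step 0: need L[0]=4 = 4; D[0]=4 ok
step 1: need max(L[1]=6,C[0]=4) = 6; D[1]=6 ok
step 2: need max(L[2]=4,C[1]=4) = 4; D[2]=4 ok
step 3: need max(L[3]=4,C[2]=7) = 7; D[3]=5 SHORT
step 4: need max(L[4]=3,C[3]=3) = 3; D[4]=3 ok
step 5: need max(L[5]=9,C[4]=6) = 9; D[5]=9 ok
step 6: need C[5]=6 = 6; D[6]=6 ok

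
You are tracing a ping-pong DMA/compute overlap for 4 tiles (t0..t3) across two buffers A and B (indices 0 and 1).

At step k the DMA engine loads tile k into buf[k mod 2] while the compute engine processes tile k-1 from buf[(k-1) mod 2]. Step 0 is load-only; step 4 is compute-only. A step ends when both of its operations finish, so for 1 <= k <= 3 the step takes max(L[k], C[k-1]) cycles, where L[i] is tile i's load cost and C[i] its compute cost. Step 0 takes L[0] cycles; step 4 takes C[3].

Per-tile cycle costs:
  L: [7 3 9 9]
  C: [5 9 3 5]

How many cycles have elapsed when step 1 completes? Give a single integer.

k=0 load=t0/7c comp=- wait=7 total=7
k=1 load=t1/3c comp=t0/5c wait=5 total=12
k=2 load=t2/9c comp=t1/9c wait=9 total=21
k=3 load=t3/9c comp=t2/3c wait=9 total=30
k=4 load=- comp=t3/5c wait=5 total=35

end_cycle[1] = 12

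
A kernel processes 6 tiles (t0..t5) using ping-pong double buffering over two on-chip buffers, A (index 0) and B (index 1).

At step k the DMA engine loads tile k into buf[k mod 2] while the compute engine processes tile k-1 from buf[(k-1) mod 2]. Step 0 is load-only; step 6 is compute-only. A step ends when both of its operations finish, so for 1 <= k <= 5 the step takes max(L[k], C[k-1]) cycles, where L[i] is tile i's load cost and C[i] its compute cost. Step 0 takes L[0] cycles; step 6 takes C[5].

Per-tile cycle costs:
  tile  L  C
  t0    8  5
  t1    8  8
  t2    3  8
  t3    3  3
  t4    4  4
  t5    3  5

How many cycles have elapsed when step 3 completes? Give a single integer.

end_cycle[3] = 32

k=0 load=t0/8c comp=- wait=8 total=8
k=1 load=t1/8c comp=t0/5c wait=8 total=16
k=2 load=t2/3c comp=t1/8c wait=8 total=24
k=3 load=t3/3c comp=t2/8c wait=8 total=32
k=4 load=t4/4c comp=t3/3c wait=4 total=36
k=5 load=t5/3c comp=t4/4c wait=4 total=40
k=6 load=- comp=t5/5c wait=5 total=45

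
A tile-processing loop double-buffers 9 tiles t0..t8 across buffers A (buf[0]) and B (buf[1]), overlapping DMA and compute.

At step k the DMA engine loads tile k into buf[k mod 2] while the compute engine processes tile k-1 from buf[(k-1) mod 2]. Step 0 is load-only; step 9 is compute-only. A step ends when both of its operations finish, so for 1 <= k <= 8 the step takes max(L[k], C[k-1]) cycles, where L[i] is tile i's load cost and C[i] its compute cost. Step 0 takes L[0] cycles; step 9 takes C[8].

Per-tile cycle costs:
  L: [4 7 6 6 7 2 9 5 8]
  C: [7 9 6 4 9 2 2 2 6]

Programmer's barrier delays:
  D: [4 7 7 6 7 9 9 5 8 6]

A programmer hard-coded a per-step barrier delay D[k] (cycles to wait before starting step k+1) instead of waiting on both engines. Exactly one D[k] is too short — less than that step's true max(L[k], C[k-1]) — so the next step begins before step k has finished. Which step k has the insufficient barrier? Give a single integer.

hazard at step 2

[0] required=L[0]=4=4 vs D=4 ok
[1] required=max(L[1]=7,C[0]=7)=7 vs D=7 ok
[2] required=max(L[2]=6,C[1]=9)=9 vs D=7 SHORT
[3] required=max(L[3]=6,C[2]=6)=6 vs D=6 ok
[4] required=max(L[4]=7,C[3]=4)=7 vs D=7 ok
[5] required=max(L[5]=2,C[4]=9)=9 vs D=9 ok
[6] required=max(L[6]=9,C[5]=2)=9 vs D=9 ok
[7] required=max(L[7]=5,C[6]=2)=5 vs D=5 ok
[8] required=max(L[8]=8,C[7]=2)=8 vs D=8 ok
[9] required=C[8]=6=6 vs D=6 ok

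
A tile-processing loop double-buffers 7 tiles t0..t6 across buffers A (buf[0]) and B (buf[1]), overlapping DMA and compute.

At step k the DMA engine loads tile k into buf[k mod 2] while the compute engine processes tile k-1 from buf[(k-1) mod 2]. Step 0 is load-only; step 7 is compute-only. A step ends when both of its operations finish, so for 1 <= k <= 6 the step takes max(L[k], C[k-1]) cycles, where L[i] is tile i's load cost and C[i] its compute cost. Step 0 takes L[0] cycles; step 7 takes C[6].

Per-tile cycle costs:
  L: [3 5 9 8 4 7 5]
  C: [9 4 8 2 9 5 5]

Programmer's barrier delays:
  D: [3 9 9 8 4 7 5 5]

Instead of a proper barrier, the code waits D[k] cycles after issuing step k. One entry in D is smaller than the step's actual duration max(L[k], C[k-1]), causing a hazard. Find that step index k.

step 0: need L[0]=3 = 3; D[0]=3 ok
step 1: need max(L[1]=5,C[0]=9) = 9; D[1]=9 ok
step 2: need max(L[2]=9,C[1]=4) = 9; D[2]=9 ok
step 3: need max(L[3]=8,C[2]=8) = 8; D[3]=8 ok
step 4: need max(L[4]=4,C[3]=2) = 4; D[4]=4 ok
step 5: need max(L[5]=7,C[4]=9) = 9; D[5]=7 SHORT
step 6: need max(L[6]=5,C[5]=5) = 5; D[6]=5 ok
step 7: need C[6]=5 = 5; D[7]=5 ok

hazard at step 5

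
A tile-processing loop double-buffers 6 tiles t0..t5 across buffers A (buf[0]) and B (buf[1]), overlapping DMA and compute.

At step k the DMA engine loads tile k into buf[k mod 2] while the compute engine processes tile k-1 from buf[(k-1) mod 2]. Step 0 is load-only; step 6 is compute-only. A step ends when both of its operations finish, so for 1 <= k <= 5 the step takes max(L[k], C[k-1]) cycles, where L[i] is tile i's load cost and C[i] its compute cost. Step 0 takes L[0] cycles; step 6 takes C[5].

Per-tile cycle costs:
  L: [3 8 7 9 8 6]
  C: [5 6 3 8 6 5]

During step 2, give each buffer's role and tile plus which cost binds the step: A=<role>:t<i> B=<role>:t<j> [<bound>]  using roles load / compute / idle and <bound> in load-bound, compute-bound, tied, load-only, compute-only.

k=0 load=t0/3c comp=- wait=3 total=3
k=1 load=t1/8c comp=t0/5c wait=8 total=11
k=2 load=t2/7c comp=t1/6c wait=7 total=18
k=3 load=t3/9c comp=t2/3c wait=9 total=27
k=4 load=t4/8c comp=t3/8c wait=8 total=35
k=5 load=t5/6c comp=t4/6c wait=6 total=41
k=6 load=- comp=t5/5c wait=5 total=46

step 2: A=load:t2 B=compute:t1 [load-bound]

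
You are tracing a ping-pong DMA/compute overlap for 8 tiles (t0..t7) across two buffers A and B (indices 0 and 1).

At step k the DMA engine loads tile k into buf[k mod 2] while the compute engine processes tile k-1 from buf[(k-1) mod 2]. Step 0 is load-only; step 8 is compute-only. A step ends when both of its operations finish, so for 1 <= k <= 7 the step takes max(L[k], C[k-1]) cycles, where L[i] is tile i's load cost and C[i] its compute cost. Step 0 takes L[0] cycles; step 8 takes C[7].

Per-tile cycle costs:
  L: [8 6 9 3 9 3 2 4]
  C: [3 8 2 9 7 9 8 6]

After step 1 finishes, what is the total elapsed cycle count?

  0. 8=8c; end=8; A:t0 B:-
  1. max(6,3)=6c; end=14; A:t0 B:t1
  2. max(9,8)=9c; end=23; A:t2 B:t1
  3. max(3,2)=3c; end=26; A:t2 B:t3
  4. max(9,9)=9c; end=35; A:t4 B:t3
  5. max(3,7)=7c; end=42; A:t4 B:t5
  6. max(2,9)=9c; end=51; A:t6 B:t5
  7. max(4,8)=8c; end=59; A:t6 B:t7
  8. 6=6c; end=65; A:t6 B:t7

end_cycle[1] = 14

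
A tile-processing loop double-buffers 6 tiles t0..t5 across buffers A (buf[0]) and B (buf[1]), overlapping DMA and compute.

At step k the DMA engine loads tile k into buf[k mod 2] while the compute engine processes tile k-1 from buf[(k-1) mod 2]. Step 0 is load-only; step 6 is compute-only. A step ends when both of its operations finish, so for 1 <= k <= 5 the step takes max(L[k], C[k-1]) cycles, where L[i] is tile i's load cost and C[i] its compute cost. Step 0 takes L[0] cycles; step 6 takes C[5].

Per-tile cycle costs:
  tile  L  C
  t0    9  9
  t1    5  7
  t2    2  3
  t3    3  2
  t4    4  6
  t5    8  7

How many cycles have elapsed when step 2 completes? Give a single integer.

end_cycle[2] = 25

[0] DMA t0→A (9c) ∥ CU idle ⇒ 9c, clock 9
[1] DMA t1→B (5c) ∥ CU A:t0 (9c) ⇒ 9c, clock 18
[2] DMA t2→A (2c) ∥ CU B:t1 (7c) ⇒ 7c, clock 25
[3] DMA t3→B (3c) ∥ CU A:t2 (3c) ⇒ 3c, clock 28
[4] DMA t4→A (4c) ∥ CU B:t3 (2c) ⇒ 4c, clock 32
[5] DMA t5→B (8c) ∥ CU A:t4 (6c) ⇒ 8c, clock 40
[6] DMA idle ∥ CU B:t5 (7c) ⇒ 7c, clock 47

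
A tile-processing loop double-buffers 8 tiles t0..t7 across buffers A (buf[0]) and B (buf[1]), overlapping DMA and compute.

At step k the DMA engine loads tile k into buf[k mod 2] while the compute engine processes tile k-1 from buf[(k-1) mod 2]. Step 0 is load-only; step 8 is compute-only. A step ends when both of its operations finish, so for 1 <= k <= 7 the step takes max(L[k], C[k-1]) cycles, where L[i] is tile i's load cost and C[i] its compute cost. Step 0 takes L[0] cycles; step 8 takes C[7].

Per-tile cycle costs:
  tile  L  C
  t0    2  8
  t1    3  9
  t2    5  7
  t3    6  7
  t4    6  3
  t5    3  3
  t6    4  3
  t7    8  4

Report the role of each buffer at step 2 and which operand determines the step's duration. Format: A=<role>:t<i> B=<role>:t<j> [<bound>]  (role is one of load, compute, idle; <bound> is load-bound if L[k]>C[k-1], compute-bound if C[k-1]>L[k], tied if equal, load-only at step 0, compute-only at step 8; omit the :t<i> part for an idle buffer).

step 2: A=load:t2 B=compute:t1 [compute-bound]

  0. 2=2c; end=2; A:t0 B:-
  1. max(3,8)=8c; end=10; A:t0 B:t1
  2. max(5,9)=9c; end=19; A:t2 B:t1
  3. max(6,7)=7c; end=26; A:t2 B:t3
  4. max(6,7)=7c; end=33; A:t4 B:t3
  5. max(3,3)=3c; end=36; A:t4 B:t5
  6. max(4,3)=4c; end=40; A:t6 B:t5
  7. max(8,3)=8c; end=48; A:t6 B:t7
  8. 4=4c; end=52; A:t6 B:t7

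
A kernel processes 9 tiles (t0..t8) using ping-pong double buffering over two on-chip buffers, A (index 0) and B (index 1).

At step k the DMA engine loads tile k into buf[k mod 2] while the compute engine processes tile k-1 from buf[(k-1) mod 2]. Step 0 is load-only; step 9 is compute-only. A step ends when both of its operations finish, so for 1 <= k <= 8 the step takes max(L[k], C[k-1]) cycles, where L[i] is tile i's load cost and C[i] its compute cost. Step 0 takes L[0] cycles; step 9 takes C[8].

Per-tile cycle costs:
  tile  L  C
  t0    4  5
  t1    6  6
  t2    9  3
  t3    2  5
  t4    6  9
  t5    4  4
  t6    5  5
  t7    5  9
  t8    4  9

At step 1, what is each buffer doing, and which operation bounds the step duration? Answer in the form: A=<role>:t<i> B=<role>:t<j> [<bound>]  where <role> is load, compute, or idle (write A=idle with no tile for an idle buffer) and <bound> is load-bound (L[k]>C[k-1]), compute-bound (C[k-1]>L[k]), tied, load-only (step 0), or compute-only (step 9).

step 1: A=compute:t0 B=load:t1 [load-bound]

k=0 load=t0/4c comp=- wait=4 total=4
k=1 load=t1/6c comp=t0/5c wait=6 total=10
k=2 load=t2/9c comp=t1/6c wait=9 total=19
k=3 load=t3/2c comp=t2/3c wait=3 total=22
k=4 load=t4/6c comp=t3/5c wait=6 total=28
k=5 load=t5/4c comp=t4/9c wait=9 total=37
k=6 load=t6/5c comp=t5/4c wait=5 total=42
k=7 load=t7/5c comp=t6/5c wait=5 total=47
k=8 load=t8/4c comp=t7/9c wait=9 total=56
k=9 load=- comp=t8/9c wait=9 total=65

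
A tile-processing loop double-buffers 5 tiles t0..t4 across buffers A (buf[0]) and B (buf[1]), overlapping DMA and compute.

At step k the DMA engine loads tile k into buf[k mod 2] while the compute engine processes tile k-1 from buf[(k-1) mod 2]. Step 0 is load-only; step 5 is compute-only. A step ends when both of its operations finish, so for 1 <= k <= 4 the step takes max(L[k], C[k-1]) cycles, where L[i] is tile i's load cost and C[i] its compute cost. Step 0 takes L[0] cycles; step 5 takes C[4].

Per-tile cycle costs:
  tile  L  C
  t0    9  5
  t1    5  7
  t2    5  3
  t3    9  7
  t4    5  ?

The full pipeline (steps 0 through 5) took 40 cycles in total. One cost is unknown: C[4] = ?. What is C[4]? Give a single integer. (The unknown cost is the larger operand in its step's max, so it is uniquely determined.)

step 0 = dur = L[0]=9 = 9
step 1 = dur = max(L[1]=5, C[0]=5) = 5
step 2 = dur = max(L[2]=5, C[1]=7) = 7
step 3 = dur = max(L[3]=9, C[2]=3) = 9
step 4 = dur = max(L[4]=5, C[3]=7) = 7
step 5 = dur = C[4]=? = C[4]  (unknown; binding)
sum of known step durations = 37
dur[5] = total - known = 40 - 37 = 3
C[4] is the binding max in step 5, so C[4] = dur[5] = 3

C[4] = 3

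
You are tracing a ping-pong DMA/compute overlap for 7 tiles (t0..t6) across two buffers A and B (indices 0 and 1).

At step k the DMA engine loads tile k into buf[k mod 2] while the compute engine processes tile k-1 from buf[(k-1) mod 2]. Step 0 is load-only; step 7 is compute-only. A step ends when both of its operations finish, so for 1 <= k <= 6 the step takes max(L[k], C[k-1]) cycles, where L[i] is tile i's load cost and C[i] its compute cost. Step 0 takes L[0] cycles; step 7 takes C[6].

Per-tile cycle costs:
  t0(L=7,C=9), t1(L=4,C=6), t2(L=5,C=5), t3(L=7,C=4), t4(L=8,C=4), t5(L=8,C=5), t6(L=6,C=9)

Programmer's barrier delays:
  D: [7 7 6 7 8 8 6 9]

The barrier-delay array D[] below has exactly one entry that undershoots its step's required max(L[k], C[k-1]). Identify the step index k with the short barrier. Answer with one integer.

hazard at step 1

step 0: need L[0]=7 = 7; D[0]=7 ok
step 1: need max(L[1]=4,C[0]=9) = 9; D[1]=7 SHORT
step 2: need max(L[2]=5,C[1]=6) = 6; D[2]=6 ok
step 3: need max(L[3]=7,C[2]=5) = 7; D[3]=7 ok
step 4: need max(L[4]=8,C[3]=4) = 8; D[4]=8 ok
step 5: need max(L[5]=8,C[4]=4) = 8; D[5]=8 ok
step 6: need max(L[6]=6,C[5]=5) = 6; D[6]=6 ok
step 7: need C[6]=9 = 9; D[7]=9 ok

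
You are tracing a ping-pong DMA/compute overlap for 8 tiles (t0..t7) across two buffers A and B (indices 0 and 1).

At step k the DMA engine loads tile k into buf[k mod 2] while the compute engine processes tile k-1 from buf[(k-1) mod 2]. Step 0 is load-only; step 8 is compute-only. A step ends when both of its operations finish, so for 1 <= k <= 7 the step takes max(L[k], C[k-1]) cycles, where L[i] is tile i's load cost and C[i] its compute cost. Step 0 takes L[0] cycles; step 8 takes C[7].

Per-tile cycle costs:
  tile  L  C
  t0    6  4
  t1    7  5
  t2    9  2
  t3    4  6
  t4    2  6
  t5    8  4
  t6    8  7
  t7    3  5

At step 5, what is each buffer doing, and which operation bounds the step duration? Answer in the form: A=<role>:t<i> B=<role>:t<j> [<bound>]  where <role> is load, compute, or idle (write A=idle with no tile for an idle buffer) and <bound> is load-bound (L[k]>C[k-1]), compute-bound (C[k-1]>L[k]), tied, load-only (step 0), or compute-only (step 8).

step 5: A=compute:t4 B=load:t5 [load-bound]

step 0: L[0]=6 → dur=6, Σ=6 | A=load:t0 B=idle [load-only]
step 1: L[1]=7 C[0]=4 → dur=7, Σ=13 | A=compute:t0 B=load:t1 [load-bound]
step 2: L[2]=9 C[1]=5 → dur=9, Σ=22 | A=load:t2 B=compute:t1 [load-bound]
step 3: L[3]=4 C[2]=2 → dur=4, Σ=26 | A=compute:t2 B=load:t3 [load-bound]
step 4: L[4]=2 C[3]=6 → dur=6, Σ=32 | A=load:t4 B=compute:t3 [compute-bound]
step 5: L[5]=8 C[4]=6 → dur=8, Σ=40 | A=compute:t4 B=load:t5 [load-bound]
step 6: L[6]=8 C[5]=4 → dur=8, Σ=48 | A=load:t6 B=compute:t5 [load-bound]
step 7: L[7]=3 C[6]=7 → dur=7, Σ=55 | A=compute:t6 B=load:t7 [compute-bound]
step 8: C[7]=5 → dur=5, Σ=60 | A=idle B=compute:t7 [compute-only]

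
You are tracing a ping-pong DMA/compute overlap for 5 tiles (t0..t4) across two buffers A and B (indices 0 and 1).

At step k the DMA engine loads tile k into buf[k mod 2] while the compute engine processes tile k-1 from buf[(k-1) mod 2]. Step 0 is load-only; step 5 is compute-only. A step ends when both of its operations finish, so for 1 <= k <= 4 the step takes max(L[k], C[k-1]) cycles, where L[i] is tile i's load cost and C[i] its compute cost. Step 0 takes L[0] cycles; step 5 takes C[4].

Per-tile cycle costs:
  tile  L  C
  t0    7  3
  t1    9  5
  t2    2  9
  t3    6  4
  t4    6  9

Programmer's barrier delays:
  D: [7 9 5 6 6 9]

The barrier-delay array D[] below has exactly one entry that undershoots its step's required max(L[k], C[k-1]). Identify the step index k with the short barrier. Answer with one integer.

hazard at step 3

k=0 barrier L[0]=7→7c, D[0]=7 ok
k=1 barrier max(L[1]=9,C[0]=3)→9c, D[1]=9 ok
k=2 barrier max(L[2]=2,C[1]=5)→5c, D[2]=5 ok
k=3 barrier max(L[3]=6,C[2]=9)→9c, D[3]=6 SHORT
k=4 barrier max(L[4]=6,C[3]=4)→6c, D[4]=6 ok
k=5 barrier C[4]=9→9c, D[5]=9 ok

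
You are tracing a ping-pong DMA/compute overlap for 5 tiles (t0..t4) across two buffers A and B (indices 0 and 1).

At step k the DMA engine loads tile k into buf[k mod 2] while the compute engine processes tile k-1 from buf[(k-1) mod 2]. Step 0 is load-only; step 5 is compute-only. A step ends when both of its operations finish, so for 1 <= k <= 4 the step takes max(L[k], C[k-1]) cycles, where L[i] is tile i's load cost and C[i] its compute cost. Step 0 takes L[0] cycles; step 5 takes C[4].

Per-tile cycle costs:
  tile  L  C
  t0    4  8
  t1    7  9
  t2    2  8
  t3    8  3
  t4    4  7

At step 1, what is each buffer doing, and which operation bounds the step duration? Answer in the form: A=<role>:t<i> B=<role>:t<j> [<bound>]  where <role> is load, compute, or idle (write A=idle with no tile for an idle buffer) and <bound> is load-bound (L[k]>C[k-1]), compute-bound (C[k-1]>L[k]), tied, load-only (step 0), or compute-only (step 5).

[0] DMA t0→A (4c) ∥ CU idle ⇒ 4c, clock 4
[1] DMA t1→B (7c) ∥ CU A:t0 (8c) ⇒ 8c, clock 12
[2] DMA t2→A (2c) ∥ CU B:t1 (9c) ⇒ 9c, clock 21
[3] DMA t3→B (8c) ∥ CU A:t2 (8c) ⇒ 8c, clock 29
[4] DMA t4→A (4c) ∥ CU B:t3 (3c) ⇒ 4c, clock 33
[5] DMA idle ∥ CU A:t4 (7c) ⇒ 7c, clock 40

step 1: A=compute:t0 B=load:t1 [compute-bound]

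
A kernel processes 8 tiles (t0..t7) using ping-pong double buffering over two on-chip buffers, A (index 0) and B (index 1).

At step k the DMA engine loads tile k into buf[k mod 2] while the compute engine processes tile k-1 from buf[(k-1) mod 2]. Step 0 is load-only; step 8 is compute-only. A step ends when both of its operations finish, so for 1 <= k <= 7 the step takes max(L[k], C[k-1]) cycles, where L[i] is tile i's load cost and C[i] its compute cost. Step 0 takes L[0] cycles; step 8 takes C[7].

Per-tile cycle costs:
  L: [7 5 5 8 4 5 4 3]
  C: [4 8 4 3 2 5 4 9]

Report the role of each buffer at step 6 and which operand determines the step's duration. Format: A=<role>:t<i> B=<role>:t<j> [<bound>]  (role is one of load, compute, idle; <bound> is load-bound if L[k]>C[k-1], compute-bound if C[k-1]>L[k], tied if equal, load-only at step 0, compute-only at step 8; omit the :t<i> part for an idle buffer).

step 6: A=load:t6 B=compute:t5 [compute-bound]

k=0 load=t0/7c comp=- wait=7 total=7
k=1 load=t1/5c comp=t0/4c wait=5 total=12
k=2 load=t2/5c comp=t1/8c wait=8 total=20
k=3 load=t3/8c comp=t2/4c wait=8 total=28
k=4 load=t4/4c comp=t3/3c wait=4 total=32
k=5 load=t5/5c comp=t4/2c wait=5 total=37
k=6 load=t6/4c comp=t5/5c wait=5 total=42
k=7 load=t7/3c comp=t6/4c wait=4 total=46
k=8 load=- comp=t7/9c wait=9 total=55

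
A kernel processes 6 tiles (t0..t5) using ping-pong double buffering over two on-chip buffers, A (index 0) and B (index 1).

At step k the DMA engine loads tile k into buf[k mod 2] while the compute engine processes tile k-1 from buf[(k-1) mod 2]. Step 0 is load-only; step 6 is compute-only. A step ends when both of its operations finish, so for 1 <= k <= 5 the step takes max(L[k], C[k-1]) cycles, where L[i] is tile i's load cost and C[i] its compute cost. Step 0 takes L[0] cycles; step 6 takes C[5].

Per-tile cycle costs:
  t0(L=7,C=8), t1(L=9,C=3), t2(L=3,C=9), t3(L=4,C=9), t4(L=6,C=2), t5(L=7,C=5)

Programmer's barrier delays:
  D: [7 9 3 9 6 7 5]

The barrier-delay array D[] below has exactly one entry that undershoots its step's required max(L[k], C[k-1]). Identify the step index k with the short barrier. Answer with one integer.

hazard at step 4

step 0: need L[0]=7 = 7; D[0]=7 ok
step 1: need max(L[1]=9,C[0]=8) = 9; D[1]=9 ok
step 2: need max(L[2]=3,C[1]=3) = 3; D[2]=3 ok
step 3: need max(L[3]=4,C[2]=9) = 9; D[3]=9 ok
step 4: need max(L[4]=6,C[3]=9) = 9; D[4]=6 SHORT
step 5: need max(L[5]=7,C[4]=2) = 7; D[5]=7 ok
step 6: need C[5]=5 = 5; D[6]=5 ok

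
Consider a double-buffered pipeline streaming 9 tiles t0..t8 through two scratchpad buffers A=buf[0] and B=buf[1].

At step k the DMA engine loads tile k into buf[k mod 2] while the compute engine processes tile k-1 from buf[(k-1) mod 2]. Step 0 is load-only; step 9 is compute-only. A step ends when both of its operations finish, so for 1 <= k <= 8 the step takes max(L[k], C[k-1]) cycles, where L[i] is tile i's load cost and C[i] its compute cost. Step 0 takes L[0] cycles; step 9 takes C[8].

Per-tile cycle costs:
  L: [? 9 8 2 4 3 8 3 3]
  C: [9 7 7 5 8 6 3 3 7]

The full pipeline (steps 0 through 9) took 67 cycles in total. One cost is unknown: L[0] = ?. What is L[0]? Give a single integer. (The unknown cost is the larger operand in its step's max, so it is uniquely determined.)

step 0 → dur = L[0]=? = L[0]  (unknown; binding)
step 1 → dur = max(L[1]=9, C[0]=9) = 9
step 2 → dur = max(L[2]=8, C[1]=7) = 8
step 3 → dur = max(L[3]=2, C[2]=7) = 7
step 4 → dur = max(L[4]=4, C[3]=5) = 5
step 5 → dur = max(L[5]=3, C[4]=8) = 8
step 6 → dur = max(L[6]=8, C[5]=6) = 8
step 7 → dur = max(L[7]=3, C[6]=3) = 3
step 8 → dur = max(L[8]=3, C[7]=3) = 3
step 9 → dur = C[8]=7 = 7
sum of known step durations = 58
dur[0] = total - known = 67 - 58 = 9
L[0] is the binding max in step 0, so L[0] = dur[0] = 9

L[0] = 9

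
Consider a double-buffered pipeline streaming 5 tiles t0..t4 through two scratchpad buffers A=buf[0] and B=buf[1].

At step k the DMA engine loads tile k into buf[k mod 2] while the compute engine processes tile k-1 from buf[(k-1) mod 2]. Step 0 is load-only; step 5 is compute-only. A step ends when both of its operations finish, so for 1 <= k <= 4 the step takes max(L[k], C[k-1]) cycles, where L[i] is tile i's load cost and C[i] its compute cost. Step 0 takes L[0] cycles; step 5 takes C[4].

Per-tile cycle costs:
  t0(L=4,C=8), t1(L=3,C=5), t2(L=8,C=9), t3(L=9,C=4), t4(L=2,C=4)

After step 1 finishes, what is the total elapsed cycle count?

end_cycle[1] = 12

  0. 4=4c; end=4; A:t0 B:-
  1. max(3,8)=8c; end=12; A:t0 B:t1
  2. max(8,5)=8c; end=20; A:t2 B:t1
  3. max(9,9)=9c; end=29; A:t2 B:t3
  4. max(2,4)=4c; end=33; A:t4 B:t3
  5. 4=4c; end=37; A:t4 B:t3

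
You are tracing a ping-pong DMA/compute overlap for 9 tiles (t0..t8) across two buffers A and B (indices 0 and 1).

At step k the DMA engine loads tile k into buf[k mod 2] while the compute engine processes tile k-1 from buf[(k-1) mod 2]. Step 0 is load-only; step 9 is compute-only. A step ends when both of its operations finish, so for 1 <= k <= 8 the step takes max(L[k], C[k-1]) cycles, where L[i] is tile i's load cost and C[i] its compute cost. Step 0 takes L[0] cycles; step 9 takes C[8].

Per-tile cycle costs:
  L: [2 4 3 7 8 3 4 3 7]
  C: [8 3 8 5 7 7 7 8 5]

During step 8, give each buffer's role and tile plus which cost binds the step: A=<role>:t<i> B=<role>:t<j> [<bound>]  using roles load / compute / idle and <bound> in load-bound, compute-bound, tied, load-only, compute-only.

step 8: A=load:t8 B=compute:t7 [compute-bound]

  0. 2=2c; end=2; A:t0 B:-
  1. max(4,8)=8c; end=10; A:t0 B:t1
  2. max(3,3)=3c; end=13; A:t2 B:t1
  3. max(7,8)=8c; end=21; A:t2 B:t3
  4. max(8,5)=8c; end=29; A:t4 B:t3
  5. max(3,7)=7c; end=36; A:t4 B:t5
  6. max(4,7)=7c; end=43; A:t6 B:t5
  7. max(3,7)=7c; end=50; A:t6 B:t7
  8. max(7,8)=8c; end=58; A:t8 B:t7
  9. 5=5c; end=63; A:t8 B:t7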